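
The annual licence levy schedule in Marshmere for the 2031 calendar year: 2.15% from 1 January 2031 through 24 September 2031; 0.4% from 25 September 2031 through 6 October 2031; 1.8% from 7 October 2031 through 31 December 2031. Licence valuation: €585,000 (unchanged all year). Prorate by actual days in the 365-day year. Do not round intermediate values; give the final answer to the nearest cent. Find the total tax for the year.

€11,758.50

1 January – 24 September 2031: 267 days at 2.15% → €585,000 × 2.15% × 267/365 = €9,200.5274
25 September – 6 October 2031: 12 days at 0.4% → €585,000 × 0.4% × 12/365 = €76.9315
7 October – 31 December 2031: 86 days at 1.8% → €585,000 × 1.8% × 86/365 = €2,481.0411
Total = €11,758.5000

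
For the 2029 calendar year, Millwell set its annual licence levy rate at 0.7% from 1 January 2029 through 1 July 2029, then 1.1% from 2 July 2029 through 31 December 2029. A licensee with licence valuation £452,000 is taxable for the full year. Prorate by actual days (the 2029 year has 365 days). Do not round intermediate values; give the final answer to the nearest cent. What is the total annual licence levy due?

£4,070.48

1 January – 1 July 2029: 182 days at 0.7% → £452,000 × 0.7% × 182/365 = £1,577.6658
2 July – 31 December 2029: 183 days at 1.1% → £452,000 × 1.1% × 183/365 = £2,492.8110
Total = £4,070.4767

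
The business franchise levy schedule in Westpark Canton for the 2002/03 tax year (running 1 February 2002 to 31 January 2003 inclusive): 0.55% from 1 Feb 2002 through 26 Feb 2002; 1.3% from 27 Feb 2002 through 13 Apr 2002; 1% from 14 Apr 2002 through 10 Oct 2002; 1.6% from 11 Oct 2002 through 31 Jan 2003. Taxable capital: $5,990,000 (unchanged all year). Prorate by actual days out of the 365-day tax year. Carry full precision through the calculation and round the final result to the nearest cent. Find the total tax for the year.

$71,371.26

1 Feb – 26 Feb 2002: 26 days at 0.55% → $5,990,000 × 0.55% × 26/365 = $2,346.7671
27 Feb – 13 Apr 2002: 46 days at 1.3% → $5,990,000 × 1.3% × 46/365 = $9,813.7534
14 Apr – 10 Oct 2002: 180 days at 1% → $5,990,000 × 1% × 180/365 = $29,539.7260
11 Oct 2002 – 31 Jan 2003: 113 days at 1.6% → $5,990,000 × 1.6% × 113/365 = $29,671.0137
Total = $71,371.2603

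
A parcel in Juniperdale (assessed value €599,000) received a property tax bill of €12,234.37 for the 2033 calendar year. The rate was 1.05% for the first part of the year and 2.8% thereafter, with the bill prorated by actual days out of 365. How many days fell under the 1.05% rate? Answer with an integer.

Let d = days at the first rate; then 365 − d days at the second rate.
€599,000 × [1.05%·d + 2.8%·(365−d)] / 365 = €12,234.37
Solving gives d = 158, so the new rate took effect on June 8, 2033.

158 days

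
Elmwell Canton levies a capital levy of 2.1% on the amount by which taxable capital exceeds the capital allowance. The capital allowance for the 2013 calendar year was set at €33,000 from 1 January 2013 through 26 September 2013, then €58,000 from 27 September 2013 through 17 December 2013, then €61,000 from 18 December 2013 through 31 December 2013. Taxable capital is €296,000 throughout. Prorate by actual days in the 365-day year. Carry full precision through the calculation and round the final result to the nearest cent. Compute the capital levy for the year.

1 January – 26 September 2013: 269 days, exemption €33,000 → (€296,000 − €33,000) × 2.1% × 269/365 = €4,070.3753
27 September – 17 December 2013: 82 days, exemption €58,000 → (€296,000 − €58,000) × 2.1% × 82/365 = €1,122.8384
18 December – 31 December 2013: 14 days, exemption €61,000 → (€296,000 − €61,000) × 2.1% × 14/365 = €189.2877
Total = €5,382.5014

€5,382.50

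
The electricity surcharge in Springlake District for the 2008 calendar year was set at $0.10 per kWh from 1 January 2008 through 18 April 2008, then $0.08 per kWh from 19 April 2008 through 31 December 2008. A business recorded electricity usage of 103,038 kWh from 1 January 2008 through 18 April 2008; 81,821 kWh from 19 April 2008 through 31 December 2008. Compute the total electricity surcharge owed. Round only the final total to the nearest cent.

$16849.48

1 January – 18 April 2008: 103,038 kWh at $0.10/kWh → $10303.80
19 April – 31 December 2008: 81,821 kWh at $0.08/kWh → $6545.68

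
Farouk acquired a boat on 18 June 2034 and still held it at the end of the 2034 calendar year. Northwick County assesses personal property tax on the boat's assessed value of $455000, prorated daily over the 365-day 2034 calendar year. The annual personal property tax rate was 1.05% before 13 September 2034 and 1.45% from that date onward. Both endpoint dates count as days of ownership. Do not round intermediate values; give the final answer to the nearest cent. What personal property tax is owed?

$3127.03

18 June – 12 September 2034: 87 days at 1.05% → $455000 × 1.05% × 87/365 = $1138.7466
13 September – 31 December 2034: 110 days at 1.45% → $455000 × 1.45% × 110/365 = $1988.2877
Total = $3127.0342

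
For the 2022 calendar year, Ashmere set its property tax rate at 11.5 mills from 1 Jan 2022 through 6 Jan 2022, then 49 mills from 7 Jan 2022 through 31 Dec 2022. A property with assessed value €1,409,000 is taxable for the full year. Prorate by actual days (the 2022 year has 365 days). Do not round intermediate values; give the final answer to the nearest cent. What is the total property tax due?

€68,172.44

1 Jan – 6 Jan 2022: 6 days at 11.5 mills → €1,409,000 × 1.15% × 6/365 = €266.3589
7 Jan – 31 Dec 2022: 359 days at 49 mills → €1,409,000 × 4.9% × 359/365 = €67,906.0795
Total = €68,172.4384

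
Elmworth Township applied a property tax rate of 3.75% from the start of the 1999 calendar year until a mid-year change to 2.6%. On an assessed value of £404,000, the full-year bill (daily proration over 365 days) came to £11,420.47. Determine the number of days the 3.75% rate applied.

72 days

Let d = days at the first rate; then 365 − d days at the second rate.
£404,000 × [3.75%·d + 2.6%·(365−d)] / 365 = £11,420.47
Solving gives d = 72, so the new rate took effect on 14 March 1999.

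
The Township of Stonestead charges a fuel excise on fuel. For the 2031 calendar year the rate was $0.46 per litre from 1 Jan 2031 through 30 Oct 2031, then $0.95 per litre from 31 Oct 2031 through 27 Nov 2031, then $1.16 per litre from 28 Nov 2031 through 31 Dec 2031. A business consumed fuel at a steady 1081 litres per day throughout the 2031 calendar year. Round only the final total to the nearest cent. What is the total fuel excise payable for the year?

1 Jan – 30 Oct 2031: 303 days × 1081 litres/day = 327,543 litres at $0.46/litre → $150669.78
31 Oct – 27 Nov 2031: 28 days × 1081 litres/day = 30,268 litres at $0.95/litre → $28754.60
28 Nov – 31 Dec 2031: 34 days × 1081 litres/day = 36,754 litres at $1.16/litre → $42634.64

$222059.02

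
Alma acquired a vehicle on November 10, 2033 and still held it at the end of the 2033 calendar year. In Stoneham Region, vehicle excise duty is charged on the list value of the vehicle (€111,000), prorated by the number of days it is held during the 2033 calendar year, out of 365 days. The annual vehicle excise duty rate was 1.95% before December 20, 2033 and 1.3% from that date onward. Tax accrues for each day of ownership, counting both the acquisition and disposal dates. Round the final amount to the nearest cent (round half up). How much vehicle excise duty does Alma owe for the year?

€284.65

November 10 – December 19, 2033: 40 days at 1.95% → €111,000 × 1.95% × 40/365 = €237.2055
December 20 – December 31, 2033: 12 days at 1.3% → €111,000 × 1.3% × 12/365 = €47.4411
Total = €284.6466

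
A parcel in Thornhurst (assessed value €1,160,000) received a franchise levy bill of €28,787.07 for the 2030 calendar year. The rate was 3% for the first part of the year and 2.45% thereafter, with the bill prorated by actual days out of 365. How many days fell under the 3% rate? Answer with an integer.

21 days

Let d = days at the first rate; then 365 − d days at the second rate.
€1,160,000 × [3%·d + 2.45%·(365−d)] / 365 = €28,787.07
Solving gives d = 21, so the new rate took effect on January 22, 2030.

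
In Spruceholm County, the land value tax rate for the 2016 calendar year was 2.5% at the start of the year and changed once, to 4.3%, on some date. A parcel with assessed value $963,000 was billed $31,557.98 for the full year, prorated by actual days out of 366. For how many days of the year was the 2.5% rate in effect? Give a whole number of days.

Let d = days at the first rate; then 366 − d days at the second rate.
$963,000 × [2.5%·d + 4.3%·(366−d)] / 366 = $31,557.98
Solving gives d = 208, so the new rate took effect on 27 Jul 2016.

208 days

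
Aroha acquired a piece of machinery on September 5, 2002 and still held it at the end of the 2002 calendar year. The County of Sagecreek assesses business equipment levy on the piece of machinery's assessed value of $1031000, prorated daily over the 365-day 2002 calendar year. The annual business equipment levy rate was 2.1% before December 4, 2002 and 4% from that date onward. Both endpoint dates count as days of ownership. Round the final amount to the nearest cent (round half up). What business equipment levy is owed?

September 5 – December 3, 2002: 90 days at 2.1% → $1031000 × 2.1% × 90/365 = $5338.6027
December 4 – December 31, 2002: 28 days at 4% → $1031000 × 4% × 28/365 = $3163.6164
Total = $8502.2192

$8502.22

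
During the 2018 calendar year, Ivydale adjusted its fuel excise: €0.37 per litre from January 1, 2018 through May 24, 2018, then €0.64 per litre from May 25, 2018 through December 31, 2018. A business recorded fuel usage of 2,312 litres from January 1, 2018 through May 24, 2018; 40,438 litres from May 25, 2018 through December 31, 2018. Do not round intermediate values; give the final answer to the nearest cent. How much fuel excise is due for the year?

January 1 – May 24, 2018: 2,312 litres at €0.37/litre → €855.44
May 25 – December 31, 2018: 40,438 litres at €0.64/litre → €25880.32

€26735.76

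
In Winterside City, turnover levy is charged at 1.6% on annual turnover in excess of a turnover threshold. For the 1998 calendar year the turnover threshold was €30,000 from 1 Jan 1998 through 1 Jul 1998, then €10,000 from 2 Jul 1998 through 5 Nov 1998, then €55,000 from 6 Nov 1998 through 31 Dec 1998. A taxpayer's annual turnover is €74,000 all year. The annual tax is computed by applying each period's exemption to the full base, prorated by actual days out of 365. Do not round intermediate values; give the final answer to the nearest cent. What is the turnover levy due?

1 Jan – 1 Jul 1998: 182 days, exemption €30,000 → (€74,000 − €30,000) × 1.6% × 182/365 = €351.0356
2 Jul – 5 Nov 1998: 127 days, exemption €10,000 → (€74,000 − €10,000) × 1.6% × 127/365 = €356.2959
6 Nov – 31 Dec 1998: 56 days, exemption €55,000 → (€74,000 − €55,000) × 1.6% × 56/365 = €46.6411
Total = €753.9726

€753.97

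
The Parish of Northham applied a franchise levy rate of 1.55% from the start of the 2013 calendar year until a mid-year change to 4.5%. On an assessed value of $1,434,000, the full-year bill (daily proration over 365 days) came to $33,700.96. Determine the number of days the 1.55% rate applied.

266 days

Let d = days at the first rate; then 365 − d days at the second rate.
$1,434,000 × [1.55%·d + 4.5%·(365−d)] / 365 = $33,700.96
Solving gives d = 266, so the new rate took effect on 24 Sep 2013.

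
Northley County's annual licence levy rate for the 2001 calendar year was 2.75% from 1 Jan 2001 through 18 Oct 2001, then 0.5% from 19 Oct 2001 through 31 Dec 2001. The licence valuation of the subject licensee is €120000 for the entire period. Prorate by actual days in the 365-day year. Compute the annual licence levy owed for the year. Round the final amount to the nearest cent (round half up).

1 Jan – 18 Oct 2001: 291 days at 2.75% → €120000 × 2.75% × 291/365 = €2630.9589
19 Oct – 31 Dec 2001: 74 days at 0.5% → €120000 × 0.5% × 74/365 = €121.6438
Total = €2752.6027

€2752.60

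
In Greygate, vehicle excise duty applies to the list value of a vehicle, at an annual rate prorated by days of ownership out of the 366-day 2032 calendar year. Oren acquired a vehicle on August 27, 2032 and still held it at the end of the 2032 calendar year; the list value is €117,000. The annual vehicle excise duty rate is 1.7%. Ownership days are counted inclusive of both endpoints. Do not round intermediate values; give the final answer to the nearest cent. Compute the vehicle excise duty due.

Days held (August 27 – December 31, 2032): 127 out of 366
Tax = €117,000 × 1.7% × 127/366 = €690.1721

€690.17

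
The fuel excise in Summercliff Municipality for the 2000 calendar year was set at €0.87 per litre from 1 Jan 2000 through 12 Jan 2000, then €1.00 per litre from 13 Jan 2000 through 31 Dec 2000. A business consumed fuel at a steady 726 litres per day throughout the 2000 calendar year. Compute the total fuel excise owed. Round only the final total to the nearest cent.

1 Jan – 12 Jan 2000: 12 days × 726 litres/day = 8,712 litres at €0.87/litre → €7,579.44
13 Jan – 31 Dec 2000: 354 days × 726 litres/day = 257,004 litres at €1.00/litre → €257,004.00

€264,583.44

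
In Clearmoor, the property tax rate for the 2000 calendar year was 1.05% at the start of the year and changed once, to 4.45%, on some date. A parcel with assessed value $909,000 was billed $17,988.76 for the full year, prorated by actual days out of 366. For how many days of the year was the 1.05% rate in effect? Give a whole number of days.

Let d = days at the first rate; then 366 − d days at the second rate.
$909,000 × [1.05%·d + 4.45%·(366−d)] / 366 = $17,988.76
Solving gives d = 266, so the new rate took effect on September 23, 2000.

266 days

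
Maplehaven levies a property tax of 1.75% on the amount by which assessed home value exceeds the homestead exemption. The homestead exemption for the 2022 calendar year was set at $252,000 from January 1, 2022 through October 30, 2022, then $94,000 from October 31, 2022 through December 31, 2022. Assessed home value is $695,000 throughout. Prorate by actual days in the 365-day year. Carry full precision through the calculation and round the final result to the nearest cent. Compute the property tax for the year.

January 1 – October 30, 2022: 303 days, exemption $252,000 → ($695,000 − $252,000) × 1.75% × 303/365 = $6,435.6370
October 31 – December 31, 2022: 62 days, exemption $94,000 → ($695,000 − $94,000) × 1.75% × 62/365 = $1,786.5342
Total = $8,222.1712

$8,222.17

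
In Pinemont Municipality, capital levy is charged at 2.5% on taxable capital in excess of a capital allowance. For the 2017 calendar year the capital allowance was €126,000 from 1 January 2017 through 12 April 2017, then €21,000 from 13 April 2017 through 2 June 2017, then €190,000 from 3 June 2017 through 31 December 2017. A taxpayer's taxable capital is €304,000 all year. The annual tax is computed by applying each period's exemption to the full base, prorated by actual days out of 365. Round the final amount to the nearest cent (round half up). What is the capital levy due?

1 January – 12 April 2017: 102 days, exemption €126,000 → (€304,000 − €126,000) × 2.5% × 102/365 = €1,243.5616
13 April – 2 June 2017: 51 days, exemption €21,000 → (€304,000 − €21,000) × 2.5% × 51/365 = €988.5616
3 June – 31 December 2017: 212 days, exemption €190,000 → (€304,000 − €190,000) × 2.5% × 212/365 = €1,655.3425
Total = €3,887.4658

€3,887.47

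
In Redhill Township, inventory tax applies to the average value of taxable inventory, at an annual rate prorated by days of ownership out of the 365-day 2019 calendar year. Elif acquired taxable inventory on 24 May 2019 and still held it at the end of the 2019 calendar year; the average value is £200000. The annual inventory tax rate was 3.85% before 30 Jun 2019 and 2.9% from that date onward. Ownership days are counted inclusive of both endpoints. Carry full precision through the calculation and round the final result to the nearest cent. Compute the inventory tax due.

£3720.27

24 May – 29 Jun 2019: 37 days at 3.85% → £200000 × 3.85% × 37/365 = £780.5479
30 Jun – 31 Dec 2019: 185 days at 2.9% → £200000 × 2.9% × 185/365 = £2939.7260
Total = £3720.2740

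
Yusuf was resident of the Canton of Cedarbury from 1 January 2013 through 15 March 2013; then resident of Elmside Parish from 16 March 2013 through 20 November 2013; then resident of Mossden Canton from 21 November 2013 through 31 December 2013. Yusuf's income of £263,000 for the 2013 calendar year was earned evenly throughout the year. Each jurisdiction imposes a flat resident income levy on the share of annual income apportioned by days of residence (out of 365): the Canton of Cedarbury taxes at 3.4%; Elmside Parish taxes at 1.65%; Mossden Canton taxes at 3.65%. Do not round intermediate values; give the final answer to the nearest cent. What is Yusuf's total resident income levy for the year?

£5,863.46

The Canton of Cedarbury, 1 January – 15 March 2013: 74 days → £263,000 × 3.4% × 74/365 = £1,812.8986
Elmside Parish, 16 March – 20 November 2013: 250 days → £263,000 × 1.65% × 250/365 = £2,972.2603
Mossden Canton, 21 November – 31 December 2013: 41 days → £263,000 × 3.65% × 41/365 = £1,078.3000
Total = £5,863.4589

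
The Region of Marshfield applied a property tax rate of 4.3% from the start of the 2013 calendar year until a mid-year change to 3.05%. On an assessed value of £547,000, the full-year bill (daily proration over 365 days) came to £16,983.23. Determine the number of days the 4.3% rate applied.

Let d = days at the first rate; then 365 − d days at the second rate.
£547,000 × [4.3%·d + 3.05%·(365−d)] / 365 = £16,983.23
Solving gives d = 16, so the new rate took effect on 17 Jan 2013.

16 days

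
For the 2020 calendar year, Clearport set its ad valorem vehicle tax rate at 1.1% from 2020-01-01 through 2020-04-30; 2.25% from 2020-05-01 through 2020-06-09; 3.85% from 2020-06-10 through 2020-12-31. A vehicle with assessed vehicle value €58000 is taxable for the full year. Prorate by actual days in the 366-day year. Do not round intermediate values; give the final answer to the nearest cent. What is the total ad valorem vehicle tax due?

2020-01-01 to 2020-04-30: 121 days at 1.1% → €58000 × 1.1% × 121/366 = €210.9235
2020-05-01 to 2020-06-09: 40 days at 2.25% → €58000 × 2.25% × 40/366 = €142.6230
2020-06-10 to 2020-12-31: 205 days at 3.85% → €58000 × 3.85% × 205/366 = €1250.7240
Total = €1604.2705

€1604.27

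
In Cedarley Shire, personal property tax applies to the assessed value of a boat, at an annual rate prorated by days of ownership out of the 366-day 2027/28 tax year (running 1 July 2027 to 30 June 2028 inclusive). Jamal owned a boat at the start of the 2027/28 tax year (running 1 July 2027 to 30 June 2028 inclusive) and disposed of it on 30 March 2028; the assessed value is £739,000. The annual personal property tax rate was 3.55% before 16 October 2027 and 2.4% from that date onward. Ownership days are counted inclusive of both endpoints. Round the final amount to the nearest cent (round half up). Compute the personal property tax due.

1 July – 15 October 2027: 107 days at 3.55% → £739,000 × 3.55% × 107/366 = £7,669.6489
16 October 2027 – 30 March 2028: 167 days at 2.4% → £739,000 × 2.4% × 167/366 = £8,092.6557
Total = £15,762.3046

£15,762.30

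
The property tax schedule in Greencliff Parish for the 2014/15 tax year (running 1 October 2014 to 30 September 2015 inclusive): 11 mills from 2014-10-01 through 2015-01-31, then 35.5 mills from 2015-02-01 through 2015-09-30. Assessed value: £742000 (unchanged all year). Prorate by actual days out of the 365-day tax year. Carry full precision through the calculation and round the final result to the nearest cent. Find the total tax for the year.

2014-10-01 to 2015-01-31: 123 days at 11 mills → £742000 × 1.1% × 123/365 = £2750.4822
2015-02-01 to 2015-09-30: 242 days at 35.5 mills → £742000 × 3.55% × 242/365 = £17464.4438
Total = £20214.9260

£20214.93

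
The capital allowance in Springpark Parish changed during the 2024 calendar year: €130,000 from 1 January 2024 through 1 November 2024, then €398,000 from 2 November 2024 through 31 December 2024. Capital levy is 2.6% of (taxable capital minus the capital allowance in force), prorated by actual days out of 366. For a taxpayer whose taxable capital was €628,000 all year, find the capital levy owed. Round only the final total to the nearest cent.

1 January – 1 November 2024: 306 days, exemption €130,000 → (€628,000 − €130,000) × 2.6% × 306/366 = €10,825.3770
2 November – 31 December 2024: 60 days, exemption €398,000 → (€628,000 − €398,000) × 2.6% × 60/366 = €980.3279
Total = €11,805.7049

€11,805.70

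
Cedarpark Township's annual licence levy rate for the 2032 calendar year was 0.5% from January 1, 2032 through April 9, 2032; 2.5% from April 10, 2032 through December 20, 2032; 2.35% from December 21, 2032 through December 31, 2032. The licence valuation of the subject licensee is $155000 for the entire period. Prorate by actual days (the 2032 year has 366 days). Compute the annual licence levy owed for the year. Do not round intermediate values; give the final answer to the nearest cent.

January 1 – April 9, 2032: 100 days at 0.5% → $155000 × 0.5% × 100/366 = $211.7486
April 10 – December 20, 2032: 255 days at 2.5% → $155000 × 2.5% × 255/366 = $2699.7951
December 21 – December 31, 2032: 11 days at 2.35% → $155000 × 2.35% × 11/366 = $109.4740
Total = $3021.0178

$3021.02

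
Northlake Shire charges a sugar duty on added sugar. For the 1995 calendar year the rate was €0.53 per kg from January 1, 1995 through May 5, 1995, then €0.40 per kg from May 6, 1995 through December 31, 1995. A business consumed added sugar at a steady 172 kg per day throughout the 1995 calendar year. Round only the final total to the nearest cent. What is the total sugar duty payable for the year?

January 1 – May 5, 1995: 125 days × 172 kg/day = 21,500 kg at €0.53/kg → €11,395.00
May 6 – December 31, 1995: 240 days × 172 kg/day = 41,280 kg at €0.40/kg → €16,512.00

€27,907.00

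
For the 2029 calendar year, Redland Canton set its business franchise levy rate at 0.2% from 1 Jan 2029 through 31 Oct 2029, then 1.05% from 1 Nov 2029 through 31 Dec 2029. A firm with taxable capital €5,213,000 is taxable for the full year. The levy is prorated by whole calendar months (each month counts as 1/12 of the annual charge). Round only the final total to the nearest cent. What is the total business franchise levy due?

1 Jan – 31 Oct 2029: 10 months at 0.2% → €5,213,000 × 0.2% × 10/12 = €8,688.3333
1 Nov – 31 Dec 2029: 2 months at 1.05% → €5,213,000 × 1.05% × 2/12 = €9,122.7500
Total = €17,811.0833

€17,811.08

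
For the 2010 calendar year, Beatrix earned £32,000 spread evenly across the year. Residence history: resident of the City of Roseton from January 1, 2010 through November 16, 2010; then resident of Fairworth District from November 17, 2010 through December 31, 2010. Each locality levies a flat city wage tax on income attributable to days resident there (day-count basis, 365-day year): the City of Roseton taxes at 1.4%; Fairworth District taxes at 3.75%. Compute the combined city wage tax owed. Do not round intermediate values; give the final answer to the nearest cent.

£540.71

The City of Roseton, January 1 – November 16, 2010: 320 days → £32,000 × 1.4% × 320/365 = £392.7671
Fairworth District, November 17 – December 31, 2010: 45 days → £32,000 × 3.75% × 45/365 = £147.9452
Total = £540.7123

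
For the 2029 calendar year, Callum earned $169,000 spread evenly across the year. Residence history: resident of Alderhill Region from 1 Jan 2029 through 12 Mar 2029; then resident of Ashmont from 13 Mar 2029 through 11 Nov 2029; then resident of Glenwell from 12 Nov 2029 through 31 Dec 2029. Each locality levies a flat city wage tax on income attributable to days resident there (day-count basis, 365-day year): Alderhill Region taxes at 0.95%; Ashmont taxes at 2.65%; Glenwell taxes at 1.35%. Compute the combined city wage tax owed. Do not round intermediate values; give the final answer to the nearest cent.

Alderhill Region, 1 Jan – 12 Mar 2029: 71 days → $169,000 × 0.95% × 71/365 = $312.3027
Ashmont, 13 Mar – 11 Nov 2029: 244 days → $169,000 × 2.65% × 244/365 = $2,993.8466
Glenwell, 12 Nov – 31 Dec 2029: 50 days → $169,000 × 1.35% × 50/365 = $312.5342
Total = $3,618.6836

$3,618.68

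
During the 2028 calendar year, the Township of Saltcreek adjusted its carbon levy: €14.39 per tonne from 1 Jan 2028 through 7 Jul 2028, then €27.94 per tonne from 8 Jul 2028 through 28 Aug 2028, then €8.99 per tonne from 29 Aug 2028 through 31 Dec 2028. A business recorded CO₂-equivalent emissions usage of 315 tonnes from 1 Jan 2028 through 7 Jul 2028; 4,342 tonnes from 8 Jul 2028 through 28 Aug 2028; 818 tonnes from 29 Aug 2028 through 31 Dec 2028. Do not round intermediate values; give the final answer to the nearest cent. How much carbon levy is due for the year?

€133,202.15

1 Jan – 7 Jul 2028: 315 tonnes at €14.39/tonne → €4,532.85
8 Jul – 28 Aug 2028: 4,342 tonnes at €27.94/tonne → €121,315.48
29 Aug – 31 Dec 2028: 818 tonnes at €8.99/tonne → €7,353.82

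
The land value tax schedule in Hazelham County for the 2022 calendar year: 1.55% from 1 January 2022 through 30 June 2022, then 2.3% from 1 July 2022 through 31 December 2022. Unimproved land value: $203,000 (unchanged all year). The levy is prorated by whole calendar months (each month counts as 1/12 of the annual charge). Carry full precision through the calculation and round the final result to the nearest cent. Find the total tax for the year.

1 January – 30 June 2022: 6 months at 1.55% → $203,000 × 1.55% × 6/12 = $1,573.2500
1 July – 31 December 2022: 6 months at 2.3% → $203,000 × 2.3% × 6/12 = $2,334.5000
Total = $3,907.7500

$3,907.75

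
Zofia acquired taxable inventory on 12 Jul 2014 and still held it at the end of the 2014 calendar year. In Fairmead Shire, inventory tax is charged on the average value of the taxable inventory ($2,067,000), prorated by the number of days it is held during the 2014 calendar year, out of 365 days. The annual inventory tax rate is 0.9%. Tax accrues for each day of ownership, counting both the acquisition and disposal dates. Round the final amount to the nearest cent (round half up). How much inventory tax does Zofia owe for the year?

$8,817.31

Days held (12 Jul – 31 Dec 2014): 173 out of 365
Tax = $2,067,000 × 0.9% × 173/365 = $8,817.3123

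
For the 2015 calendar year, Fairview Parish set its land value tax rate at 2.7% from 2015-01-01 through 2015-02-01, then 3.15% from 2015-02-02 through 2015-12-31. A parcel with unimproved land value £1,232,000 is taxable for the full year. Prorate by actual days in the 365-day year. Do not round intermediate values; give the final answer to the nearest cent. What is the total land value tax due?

£38,321.95

2015-01-01 to 2015-02-01: 32 days at 2.7% → £1,232,000 × 2.7% × 32/365 = £2,916.2959
2015-02-02 to 2015-12-31: 333 days at 3.15% → £1,232,000 × 3.15% × 333/365 = £35,405.6548
Total = £38,321.9507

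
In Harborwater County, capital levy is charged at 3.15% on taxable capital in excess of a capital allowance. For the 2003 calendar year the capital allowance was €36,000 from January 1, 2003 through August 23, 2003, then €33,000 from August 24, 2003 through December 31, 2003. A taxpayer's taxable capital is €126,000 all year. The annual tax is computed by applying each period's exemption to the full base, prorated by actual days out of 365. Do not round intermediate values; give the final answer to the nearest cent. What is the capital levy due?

€2,868.66

January 1 – August 23, 2003: 235 days, exemption €36,000 → (€126,000 − €36,000) × 3.15% × 235/365 = €1,825.2740
August 24 – December 31, 2003: 130 days, exemption €33,000 → (€126,000 − €33,000) × 3.15% × 130/365 = €1,043.3836
Total = €2,868.6575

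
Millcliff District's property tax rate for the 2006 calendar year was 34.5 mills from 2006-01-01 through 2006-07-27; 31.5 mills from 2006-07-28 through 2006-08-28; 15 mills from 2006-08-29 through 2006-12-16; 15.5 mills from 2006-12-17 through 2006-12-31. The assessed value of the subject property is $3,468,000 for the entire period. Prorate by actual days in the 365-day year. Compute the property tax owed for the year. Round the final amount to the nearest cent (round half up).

$95,645.54

2006-01-01 to 2006-07-27: 208 days at 34.5 mills → $3,468,000 × 3.45% × 208/365 = $68,181.8301
2006-07-28 to 2006-08-28: 32 days at 31.5 mills → $3,468,000 × 3.15% × 32/365 = $9,577.3808
2006-08-29 to 2006-12-16: 110 days at 15 mills → $3,468,000 × 1.5% × 110/365 = $15,677.2603
2006-12-17 to 2006-12-31: 15 days at 15.5 mills → $3,468,000 × 1.55% × 15/365 = $2,209.0685
Total = $95,645.5397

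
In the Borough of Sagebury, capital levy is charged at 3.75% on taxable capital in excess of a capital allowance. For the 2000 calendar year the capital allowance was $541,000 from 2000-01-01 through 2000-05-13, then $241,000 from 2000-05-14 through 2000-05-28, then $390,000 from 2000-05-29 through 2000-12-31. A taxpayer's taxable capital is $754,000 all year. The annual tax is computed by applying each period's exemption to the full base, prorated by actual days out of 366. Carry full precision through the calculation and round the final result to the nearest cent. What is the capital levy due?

$11,805.84

2000-01-01 to 2000-05-13: 134 days, exemption $541,000 → ($754,000 − $541,000) × 3.75% × 134/366 = $2,924.3852
2000-05-14 to 2000-05-28: 15 days, exemption $241,000 → ($754,000 − $241,000) × 3.75% × 15/366 = $788.4221
2000-05-29 to 2000-12-31: 217 days, exemption $390,000 → ($754,000 − $390,000) × 3.75% × 217/366 = $8,093.0328
Total = $11,805.8402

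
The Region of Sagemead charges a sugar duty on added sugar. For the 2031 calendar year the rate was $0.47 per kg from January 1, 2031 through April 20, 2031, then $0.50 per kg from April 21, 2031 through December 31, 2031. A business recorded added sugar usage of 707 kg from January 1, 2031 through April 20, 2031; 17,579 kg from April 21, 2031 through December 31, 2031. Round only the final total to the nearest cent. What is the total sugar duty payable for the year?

$9,121.79

January 1 – April 20, 2031: 707 kg at $0.47/kg → $332.29
April 21 – December 31, 2031: 17,579 kg at $0.50/kg → $8,789.50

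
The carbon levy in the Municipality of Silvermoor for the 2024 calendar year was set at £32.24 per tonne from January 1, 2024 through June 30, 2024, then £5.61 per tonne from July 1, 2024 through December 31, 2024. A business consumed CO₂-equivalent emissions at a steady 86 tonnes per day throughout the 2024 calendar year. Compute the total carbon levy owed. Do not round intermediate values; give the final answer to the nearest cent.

January 1 – June 30, 2024: 182 days × 86 tonnes/day = 15,652 tonnes at £32.24/tonne → £504,620.48
July 1 – December 31, 2024: 184 days × 86 tonnes/day = 15,824 tonnes at £5.61/tonne → £88,772.64

£593,393.12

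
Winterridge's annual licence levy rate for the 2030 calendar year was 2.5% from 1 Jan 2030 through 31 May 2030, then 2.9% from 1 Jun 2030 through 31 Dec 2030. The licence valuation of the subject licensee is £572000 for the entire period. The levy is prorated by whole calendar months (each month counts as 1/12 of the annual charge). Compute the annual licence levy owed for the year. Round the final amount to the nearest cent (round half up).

£15634.67

1 Jan – 31 May 2030: 5 months at 2.5% → £572000 × 2.5% × 5/12 = £5958.3333
1 Jun – 31 Dec 2030: 7 months at 2.9% → £572000 × 2.9% × 7/12 = £9676.3333
Total = £15634.6667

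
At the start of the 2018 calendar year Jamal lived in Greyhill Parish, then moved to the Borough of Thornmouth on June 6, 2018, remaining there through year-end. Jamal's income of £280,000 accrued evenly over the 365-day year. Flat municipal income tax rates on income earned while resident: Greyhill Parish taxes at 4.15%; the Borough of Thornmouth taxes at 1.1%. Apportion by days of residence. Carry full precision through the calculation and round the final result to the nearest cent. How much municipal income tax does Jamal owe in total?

£6,729.97

Greyhill Parish, January 1 – June 5, 2018: 156 days → £280,000 × 4.15% × 156/365 = £4,966.3562
The Borough of Thornmouth, June 6 – December 31, 2018: 209 days → £280,000 × 1.1% × 209/365 = £1,763.6164
Total = £6,729.9726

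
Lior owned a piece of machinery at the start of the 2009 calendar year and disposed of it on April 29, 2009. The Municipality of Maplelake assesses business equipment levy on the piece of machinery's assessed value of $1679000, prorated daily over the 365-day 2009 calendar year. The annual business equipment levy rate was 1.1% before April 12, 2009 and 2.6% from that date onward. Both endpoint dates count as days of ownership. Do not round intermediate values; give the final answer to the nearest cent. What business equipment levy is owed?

January 1 – April 11, 2009: 101 days at 1.1% → $1679000 × 1.1% × 101/365 = $5110.6000
April 12 – April 29, 2009: 18 days at 2.6% → $1679000 × 2.6% × 18/365 = $2152.8000
Total = $7263.4000

$7263.40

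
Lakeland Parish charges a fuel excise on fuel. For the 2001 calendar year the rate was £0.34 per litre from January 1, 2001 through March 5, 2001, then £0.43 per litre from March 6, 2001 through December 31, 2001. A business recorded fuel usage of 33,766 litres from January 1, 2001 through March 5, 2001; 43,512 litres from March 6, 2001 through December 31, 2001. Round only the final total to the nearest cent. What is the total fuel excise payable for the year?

£30190.60

January 1 – March 5, 2001: 33,766 litres at £0.34/litre → £11480.44
March 6 – December 31, 2001: 43,512 litres at £0.43/litre → £18710.16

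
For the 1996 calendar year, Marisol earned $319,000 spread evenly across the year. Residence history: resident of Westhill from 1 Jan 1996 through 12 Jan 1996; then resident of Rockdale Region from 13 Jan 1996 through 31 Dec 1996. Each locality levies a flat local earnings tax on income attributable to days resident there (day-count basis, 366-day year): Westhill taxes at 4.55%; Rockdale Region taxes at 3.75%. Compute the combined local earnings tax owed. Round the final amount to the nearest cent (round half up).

$12,046.17

Westhill, 1 Jan – 12 Jan 1996: 12 days → $319,000 × 4.55% × 12/366 = $475.8852
Rockdale Region, 13 Jan – 31 Dec 1996: 354 days → $319,000 × 3.75% × 354/366 = $11,570.2869
Total = $12,046.1721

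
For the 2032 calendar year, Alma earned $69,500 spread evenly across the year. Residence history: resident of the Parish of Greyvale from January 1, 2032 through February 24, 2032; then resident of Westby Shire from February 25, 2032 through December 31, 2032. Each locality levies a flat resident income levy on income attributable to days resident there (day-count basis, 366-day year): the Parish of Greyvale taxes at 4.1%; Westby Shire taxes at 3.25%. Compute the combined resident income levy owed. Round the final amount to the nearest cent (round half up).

The Parish of Greyvale, January 1 – February 24, 2032: 55 days → $69,500 × 4.1% × 55/366 = $428.2036
Westby Shire, February 25 – December 31, 2032: 311 days → $69,500 × 3.25% × 311/366 = $1,919.3204
Total = $2,347.5239

$2,347.52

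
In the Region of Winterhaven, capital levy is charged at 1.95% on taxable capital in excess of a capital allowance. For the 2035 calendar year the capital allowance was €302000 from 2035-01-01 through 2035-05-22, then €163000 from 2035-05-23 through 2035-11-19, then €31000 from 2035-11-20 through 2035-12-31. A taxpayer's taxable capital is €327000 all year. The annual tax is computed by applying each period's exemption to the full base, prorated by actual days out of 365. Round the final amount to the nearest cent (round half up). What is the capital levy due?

2035-01-01 to 2035-05-22: 142 days, exemption €302000 → (€327000 − €302000) × 1.95% × 142/365 = €189.6575
2035-05-23 to 2035-11-19: 181 days, exemption €163000 → (€327000 − €163000) × 1.95% × 181/365 = €1585.8575
2035-11-20 to 2035-12-31: 42 days, exemption €31000 → (€327000 − €31000) × 1.95% × 42/365 = €664.1753
Total = €2439.6904

€2439.69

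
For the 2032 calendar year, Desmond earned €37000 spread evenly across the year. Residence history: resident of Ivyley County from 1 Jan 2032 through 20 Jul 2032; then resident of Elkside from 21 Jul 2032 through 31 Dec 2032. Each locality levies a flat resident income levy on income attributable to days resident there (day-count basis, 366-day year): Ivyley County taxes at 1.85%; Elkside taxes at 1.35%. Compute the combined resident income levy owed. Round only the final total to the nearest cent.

Ivyley County, 1 Jan – 20 Jul 2032: 202 days → €37000 × 1.85% × 202/366 = €377.7842
Elkside, 21 Jul – 31 Dec 2032: 164 days → €37000 × 1.35% × 164/366 = €223.8197
Total = €601.6038

€601.60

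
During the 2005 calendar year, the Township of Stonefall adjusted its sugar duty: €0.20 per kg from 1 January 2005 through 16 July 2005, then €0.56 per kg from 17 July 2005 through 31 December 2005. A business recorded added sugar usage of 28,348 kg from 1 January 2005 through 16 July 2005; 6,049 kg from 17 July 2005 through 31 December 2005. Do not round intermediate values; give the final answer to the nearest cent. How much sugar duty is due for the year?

€9,057.04

1 January – 16 July 2005: 28,348 kg at €0.20/kg → €5,669.60
17 July – 31 December 2005: 6,049 kg at €0.56/kg → €3,387.44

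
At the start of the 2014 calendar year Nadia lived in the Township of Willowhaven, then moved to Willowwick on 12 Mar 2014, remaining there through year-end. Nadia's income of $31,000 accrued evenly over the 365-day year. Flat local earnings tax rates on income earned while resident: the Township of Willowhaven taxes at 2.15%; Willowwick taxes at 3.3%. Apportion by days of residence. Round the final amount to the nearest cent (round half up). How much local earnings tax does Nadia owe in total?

The Township of Willowhaven, 1 Jan – 11 Mar 2014: 70 days → $31,000 × 2.15% × 70/365 = $127.8219
Willowwick, 12 Mar – 31 Dec 2014: 295 days → $31,000 × 3.3% × 295/365 = $826.8082
Total = $954.6301

$954.63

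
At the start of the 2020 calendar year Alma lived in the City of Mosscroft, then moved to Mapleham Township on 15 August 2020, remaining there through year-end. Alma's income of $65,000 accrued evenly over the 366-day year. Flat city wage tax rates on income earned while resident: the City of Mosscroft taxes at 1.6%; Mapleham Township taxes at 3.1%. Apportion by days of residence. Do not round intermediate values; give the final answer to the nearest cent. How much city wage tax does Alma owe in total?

$1,410.29

The City of Mosscroft, 1 January – 14 August 2020: 227 days → $65,000 × 1.6% × 227/366 = $645.0273
Mapleham Township, 15 August – 31 December 2020: 139 days → $65,000 × 3.1% × 139/366 = $765.2596
Total = $1,410.2869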